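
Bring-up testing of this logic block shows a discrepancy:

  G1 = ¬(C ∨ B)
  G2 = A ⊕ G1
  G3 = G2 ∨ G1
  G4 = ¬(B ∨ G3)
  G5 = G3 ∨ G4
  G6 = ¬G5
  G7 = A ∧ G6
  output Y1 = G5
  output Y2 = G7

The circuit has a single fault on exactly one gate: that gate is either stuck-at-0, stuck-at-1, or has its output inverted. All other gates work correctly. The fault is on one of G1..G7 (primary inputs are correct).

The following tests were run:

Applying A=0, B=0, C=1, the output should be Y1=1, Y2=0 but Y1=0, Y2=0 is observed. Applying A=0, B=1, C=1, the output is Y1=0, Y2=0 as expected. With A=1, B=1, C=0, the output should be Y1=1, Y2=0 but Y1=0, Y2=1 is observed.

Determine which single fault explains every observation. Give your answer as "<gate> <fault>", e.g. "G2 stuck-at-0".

G5 stuck-at-0

Fault-free values for test 1 (A=0, B=0, C=1): G1=0, G2=0, G3=0, G4=1, G5=1, G6=0, G7=0, giving Y1=1, Y2=0. Observed Y1=0, Y2=0.
Test 1: faults giving observed Y1=0, Y2=0 are {G4 stuck-at-0, G4 inverted output, G5 stuck-at-0, G5 inverted output}.
Test 2 (A=0, B=1, C=1): fault-free G1=0, G2=0, G3=0, G4=0, G5=0, G6=1, G7=0 → Y1=0, Y2=0; observed Y1=0, Y2=0. Eliminates G4 inverted output, G5 inverted output.
Test 3 (A=1, B=1, C=0): fault-free G1=0, G2=1, G3=1, G4=0, G5=1, G6=0, G7=0 → Y1=1, Y2=0; observed Y1=0, Y2=1. Eliminates G4 stuck-at-0.
Only G5 stuck-at-0 is consistent with every test.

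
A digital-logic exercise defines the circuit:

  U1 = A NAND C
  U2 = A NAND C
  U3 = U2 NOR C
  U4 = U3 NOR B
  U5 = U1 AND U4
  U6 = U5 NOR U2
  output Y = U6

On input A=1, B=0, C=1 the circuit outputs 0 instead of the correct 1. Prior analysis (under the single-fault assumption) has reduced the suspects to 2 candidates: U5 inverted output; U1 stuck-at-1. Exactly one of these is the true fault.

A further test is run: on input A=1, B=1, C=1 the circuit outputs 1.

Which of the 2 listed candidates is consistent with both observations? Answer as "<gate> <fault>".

Evaluate each candidate on input A=1, B=1, C=1:
  U5 inverted output: U1=0, U2=0, U3=0, U4=0, U5=1 [inverted output], U6=0 → 0 — eliminated
  U1 stuck-at-1: U1=1 [stuck-at-1], U2=0, U3=0, U4=0, U5=0, U6=1 → 1 — matches
Only U1 stuck-at-1 reproduces the observed 1.

U1 stuck-at-1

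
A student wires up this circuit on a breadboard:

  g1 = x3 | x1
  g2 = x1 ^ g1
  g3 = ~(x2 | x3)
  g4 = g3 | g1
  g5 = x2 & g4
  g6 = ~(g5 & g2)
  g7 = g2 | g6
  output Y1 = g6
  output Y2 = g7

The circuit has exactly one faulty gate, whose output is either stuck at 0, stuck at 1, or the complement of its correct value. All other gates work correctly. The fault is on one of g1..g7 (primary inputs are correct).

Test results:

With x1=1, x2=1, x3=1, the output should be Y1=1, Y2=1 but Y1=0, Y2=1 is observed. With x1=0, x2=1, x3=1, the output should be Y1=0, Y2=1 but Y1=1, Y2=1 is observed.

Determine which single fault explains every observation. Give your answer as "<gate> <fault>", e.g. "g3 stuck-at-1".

Fault-free values for test 1 (x1=1, x2=1, x3=1): g1=1, g2=0, g3=0, g4=1, g5=1, g6=1, g7=1, giving Y1=1, Y2=1. Observed Y1=0, Y2=1.
Test 1: faults giving observed Y1=0, Y2=1 are {g2 stuck-at-1, g2 inverted output}.
Test 2 (x1=0, x2=1, x3=1): fault-free g1=1, g2=1, g3=0, g4=1, g5=1, g6=0, g7=1 → Y1=0, Y2=1; observed Y1=1, Y2=1. Eliminates g2 stuck-at-1.
Only g2 inverted output is consistent with every test.

g2 inverted output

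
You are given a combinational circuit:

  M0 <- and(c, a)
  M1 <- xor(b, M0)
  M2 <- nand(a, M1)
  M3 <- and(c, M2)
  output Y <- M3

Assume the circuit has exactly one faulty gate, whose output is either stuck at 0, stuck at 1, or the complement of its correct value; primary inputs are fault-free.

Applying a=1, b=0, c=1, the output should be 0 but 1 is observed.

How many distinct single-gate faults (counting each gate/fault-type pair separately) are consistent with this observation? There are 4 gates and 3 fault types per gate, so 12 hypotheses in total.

8

Fault-free: M0=1, M1=1, M2=0, M3=0 → 0. Observed 1.
  M0 stuck-at-0: output 1 ✓
  M0 stuck-at-1: output 0 ✗
  M0 inverted output: output 1 ✓
  M1 stuck-at-0: output 1 ✓
  M1 stuck-at-1: output 0 ✗
  M1 inverted output: output 1 ✓
  M2 stuck-at-0: output 0 ✗
  M2 stuck-at-1: output 1 ✓
  M2 inverted output: output 1 ✓
  M3 stuck-at-0: output 0 ✗
  M3 stuck-at-1: output 1 ✓
  M3 inverted output: output 1 ✓
Consistent faults: {M0 stuck-at-0, M0 inverted output, M1 stuck-at-0, M1 inverted output, M2 stuck-at-1, M2 inverted output, M3 stuck-at-1, M3 inverted output} — 8 in all.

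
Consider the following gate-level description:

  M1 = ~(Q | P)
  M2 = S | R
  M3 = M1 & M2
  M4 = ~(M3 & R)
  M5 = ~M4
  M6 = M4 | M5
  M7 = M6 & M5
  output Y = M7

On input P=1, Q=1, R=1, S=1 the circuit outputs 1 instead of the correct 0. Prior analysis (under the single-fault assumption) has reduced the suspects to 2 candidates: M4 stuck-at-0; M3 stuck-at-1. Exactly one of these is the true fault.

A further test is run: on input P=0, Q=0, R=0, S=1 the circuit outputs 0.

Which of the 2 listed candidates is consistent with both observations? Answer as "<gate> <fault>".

M3 stuck-at-1

Evaluate each candidate on input P=0, Q=0, R=0, S=1:
  M4 stuck-at-0: M1=1, M2=1, M3=1, M4=0 [stuck-at-0], M5=1, M6=1, M7=1 → 1 — eliminated
  M3 stuck-at-1: M1=1, M2=1, M3=1 [stuck-at-1], M4=1, M5=0, M6=1, M7=0 → 0 — matches
Only M3 stuck-at-1 reproduces the observed 0.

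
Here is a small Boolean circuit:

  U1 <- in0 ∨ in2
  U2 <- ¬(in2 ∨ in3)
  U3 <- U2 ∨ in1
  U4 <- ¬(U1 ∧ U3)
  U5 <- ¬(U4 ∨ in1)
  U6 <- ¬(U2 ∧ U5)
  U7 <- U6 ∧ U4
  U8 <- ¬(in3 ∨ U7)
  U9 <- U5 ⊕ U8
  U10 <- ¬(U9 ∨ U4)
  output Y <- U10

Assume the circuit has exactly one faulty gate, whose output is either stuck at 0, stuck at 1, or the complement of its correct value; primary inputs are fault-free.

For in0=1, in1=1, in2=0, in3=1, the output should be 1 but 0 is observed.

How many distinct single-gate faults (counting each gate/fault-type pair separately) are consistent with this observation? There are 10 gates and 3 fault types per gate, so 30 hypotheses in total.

Fault-free: U1=1, U2=0, U3=1, U4=0, U5=0, U6=1, U7=0, U8=0, U9=0, U10=1 → 1. Observed 0.
  U1: stuck-at-0, inverted output ✓; others ✗
  U2: none of the 3 fault types match ✗
  U3: stuck-at-0, inverted output ✓; others ✗
  U4: stuck-at-1, inverted output ✓; others ✗
  U5: stuck-at-1, inverted output ✓; others ✗
  U6: none of the 3 fault types match ✗
  U7: none of the 3 fault types match ✗
  U8: stuck-at-1, inverted output ✓; others ✗
  U9: stuck-at-1, inverted output ✓; others ✗
  U10: stuck-at-0, inverted output ✓; others ✗
Consistent faults: {U1 stuck-at-0, U1 inverted output, U3 stuck-at-0, U3 inverted output, U4 stuck-at-1, U4 inverted output, U5 stuck-at-1, U5 inverted output, U8 stuck-at-1, U8 inverted output, U9 stuck-at-1, U9 inverted output, U10 stuck-at-0, U10 inverted output} — 14 in all.

14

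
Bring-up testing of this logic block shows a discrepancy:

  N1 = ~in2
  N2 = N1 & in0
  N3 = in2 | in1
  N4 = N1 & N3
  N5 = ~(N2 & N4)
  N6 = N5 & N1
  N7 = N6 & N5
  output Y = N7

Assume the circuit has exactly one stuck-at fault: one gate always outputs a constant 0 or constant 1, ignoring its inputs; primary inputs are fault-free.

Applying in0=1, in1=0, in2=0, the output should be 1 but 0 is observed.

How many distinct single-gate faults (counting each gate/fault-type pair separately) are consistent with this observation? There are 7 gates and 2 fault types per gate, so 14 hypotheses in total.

6

Fault-free: N1=1, N2=1, N3=0, N4=0, N5=1, N6=1, N7=1 → 1. Observed 0.
  N1 stuck-at-0: output 0 ✓
  N1 stuck-at-1: output 1 ✗
  N2 stuck-at-0: output 1 ✗
  N2 stuck-at-1: output 1 ✗
  N3 stuck-at-0: output 1 ✗
  N3 stuck-at-1: output 0 ✓
  N4 stuck-at-0: output 1 ✗
  N4 stuck-at-1: output 0 ✓
  N5 stuck-at-0: output 0 ✓
  N5 stuck-at-1: output 1 ✗
  N6 stuck-at-0: output 0 ✓
  N6 stuck-at-1: output 1 ✗
  N7 stuck-at-0: output 0 ✓
  N7 stuck-at-1: output 1 ✗
Consistent faults: {N1 stuck-at-0, N3 stuck-at-1, N4 stuck-at-1, N5 stuck-at-0, N6 stuck-at-0, N7 stuck-at-0} — 6 in all.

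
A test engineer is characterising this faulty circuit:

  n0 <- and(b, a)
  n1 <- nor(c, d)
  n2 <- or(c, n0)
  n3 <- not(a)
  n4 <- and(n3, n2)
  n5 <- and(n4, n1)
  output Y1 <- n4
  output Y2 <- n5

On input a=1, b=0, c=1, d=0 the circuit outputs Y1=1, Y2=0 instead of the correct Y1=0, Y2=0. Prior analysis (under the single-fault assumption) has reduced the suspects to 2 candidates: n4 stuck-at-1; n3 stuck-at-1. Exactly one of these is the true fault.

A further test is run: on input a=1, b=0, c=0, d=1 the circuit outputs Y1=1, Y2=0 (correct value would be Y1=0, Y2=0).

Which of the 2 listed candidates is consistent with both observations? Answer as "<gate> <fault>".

Evaluate each candidate on input a=1, b=0, c=0, d=1:
  n4 stuck-at-1: n0=0, n1=0, n2=0, n3=0, n4=1 [stuck-at-1], n5=0 → Y1=1, Y2=0 — matches
  n3 stuck-at-1: n0=0, n1=0, n2=0, n3=1 [stuck-at-1], n4=0, n5=0 → Y1=0, Y2=0 — eliminated
Only n4 stuck-at-1 reproduces the observed Y1=1, Y2=0.

n4 stuck-at-1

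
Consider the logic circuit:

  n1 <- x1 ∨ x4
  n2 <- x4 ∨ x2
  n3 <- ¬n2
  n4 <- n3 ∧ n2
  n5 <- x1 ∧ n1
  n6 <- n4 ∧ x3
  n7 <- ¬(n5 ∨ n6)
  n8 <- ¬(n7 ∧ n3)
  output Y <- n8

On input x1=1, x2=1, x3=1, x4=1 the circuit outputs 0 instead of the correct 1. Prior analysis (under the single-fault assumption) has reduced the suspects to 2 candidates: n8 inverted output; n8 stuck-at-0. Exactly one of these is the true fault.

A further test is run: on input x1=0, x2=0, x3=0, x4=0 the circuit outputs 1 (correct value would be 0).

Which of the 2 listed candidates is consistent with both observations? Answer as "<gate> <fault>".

Evaluate each candidate on input x1=0, x2=0, x3=0, x4=0:
  n8 inverted output: n1=0, n2=0, n3=1, n4=0, n5=0, n6=0, n7=1, n8=1 [inverted output] → 1 — matches
  n8 stuck-at-0: n1=0, n2=0, n3=1, n4=0, n5=0, n6=0, n7=1, n8=0 [stuck-at-0] → 0 — eliminated
Only n8 inverted output reproduces the observed 1.

n8 inverted output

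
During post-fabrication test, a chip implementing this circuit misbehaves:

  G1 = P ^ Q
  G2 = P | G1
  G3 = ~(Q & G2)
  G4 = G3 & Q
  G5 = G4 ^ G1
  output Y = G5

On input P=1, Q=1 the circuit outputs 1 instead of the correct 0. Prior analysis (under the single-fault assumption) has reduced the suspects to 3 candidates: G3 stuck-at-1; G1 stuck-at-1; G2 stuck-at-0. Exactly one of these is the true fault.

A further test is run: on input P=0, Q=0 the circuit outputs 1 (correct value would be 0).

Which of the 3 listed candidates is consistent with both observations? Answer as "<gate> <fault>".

Evaluate each candidate on input P=0, Q=0:
  G3 stuck-at-1: G1=0, G2=0, G3=1 [stuck-at-1], G4=0, G5=0 → 0 — eliminated
  G1 stuck-at-1: G1=1 [stuck-at-1], G2=1, G3=1, G4=0, G5=1 → 1 — matches
  G2 stuck-at-0: G1=0, G2=0 [stuck-at-0], G3=1, G4=0, G5=0 → 0 — eliminated
Only G1 stuck-at-1 reproduces the observed 1.

G1 stuck-at-1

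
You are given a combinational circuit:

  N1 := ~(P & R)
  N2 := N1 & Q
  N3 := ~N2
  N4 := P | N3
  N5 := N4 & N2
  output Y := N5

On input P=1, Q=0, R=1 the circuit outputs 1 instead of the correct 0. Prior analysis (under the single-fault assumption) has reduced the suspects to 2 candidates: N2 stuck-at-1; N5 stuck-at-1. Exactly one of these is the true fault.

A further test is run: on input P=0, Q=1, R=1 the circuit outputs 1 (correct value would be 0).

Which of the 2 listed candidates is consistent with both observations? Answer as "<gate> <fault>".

Evaluate each candidate on input P=0, Q=1, R=1:
  N2 stuck-at-1: N1=1, N2=1 [stuck-at-1], N3=0, N4=0, N5=0 → 0 — eliminated
  N5 stuck-at-1: N1=1, N2=1, N3=0, N4=0, N5=1 [stuck-at-1] → 1 — matches
Only N5 stuck-at-1 reproduces the observed 1.

N5 stuck-at-1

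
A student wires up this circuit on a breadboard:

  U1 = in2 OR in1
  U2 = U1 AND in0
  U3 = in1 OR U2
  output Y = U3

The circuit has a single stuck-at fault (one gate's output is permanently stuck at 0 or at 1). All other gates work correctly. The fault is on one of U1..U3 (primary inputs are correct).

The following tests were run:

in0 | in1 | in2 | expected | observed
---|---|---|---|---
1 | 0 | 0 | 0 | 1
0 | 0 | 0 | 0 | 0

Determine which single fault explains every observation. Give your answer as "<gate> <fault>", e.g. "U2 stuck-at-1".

U1 stuck-at-1

Fault-free values for test 1 (in0=1, in1=0, in2=0): U1=0, U2=0, U3=0, giving Y=0. Observed 1.
Test 1: faults giving observed 1 are {U1 stuck-at-1, U2 stuck-at-1, U3 stuck-at-1}.
Test 2 (in0=0, in1=0, in2=0): fault-free U1=0, U2=0, U3=0 → 0; observed 0. Eliminates U2 stuck-at-1, U3 stuck-at-1.
Only U1 stuck-at-1 is consistent with every test.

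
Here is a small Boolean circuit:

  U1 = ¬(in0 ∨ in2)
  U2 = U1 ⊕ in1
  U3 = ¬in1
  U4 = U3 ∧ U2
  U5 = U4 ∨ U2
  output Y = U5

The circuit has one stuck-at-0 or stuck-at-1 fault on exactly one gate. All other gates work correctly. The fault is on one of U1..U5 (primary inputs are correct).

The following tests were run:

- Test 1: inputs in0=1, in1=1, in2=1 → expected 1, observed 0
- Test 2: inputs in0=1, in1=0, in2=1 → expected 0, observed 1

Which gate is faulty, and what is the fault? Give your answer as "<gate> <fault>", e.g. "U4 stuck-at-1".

U1 stuck-at-1

Fault-free values for test 1 (in0=1, in1=1, in2=1): U1=0, U2=1, U3=0, U4=0, U5=1, giving Y=1. Observed 0.
Test 1: faults giving observed 0 are {U1 stuck-at-1, U2 stuck-at-0, U5 stuck-at-0}.
Test 2 (in0=1, in1=0, in2=1): fault-free U1=0, U2=0, U3=1, U4=0, U5=0 → 0; observed 1. Eliminates U2 stuck-at-0, U5 stuck-at-0.
Only U1 stuck-at-1 is consistent with every test.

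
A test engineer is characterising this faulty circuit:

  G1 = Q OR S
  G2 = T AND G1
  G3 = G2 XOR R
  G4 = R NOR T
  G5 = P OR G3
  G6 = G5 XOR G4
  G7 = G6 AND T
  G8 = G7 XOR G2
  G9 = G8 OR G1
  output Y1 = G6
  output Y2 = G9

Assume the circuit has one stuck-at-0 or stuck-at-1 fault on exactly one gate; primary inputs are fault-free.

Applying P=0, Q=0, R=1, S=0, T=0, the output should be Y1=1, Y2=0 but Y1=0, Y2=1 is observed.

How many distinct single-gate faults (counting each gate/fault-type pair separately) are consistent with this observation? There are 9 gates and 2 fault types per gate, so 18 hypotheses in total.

Fault-free: G1=0, G2=0, G3=1, G4=0, G5=1, G6=1, G7=0, G8=0, G9=0 → Y1=1, Y2=0. Observed Y1=0, Y2=1.
  G1: none of the 2 fault types match ✗
  G2: stuck-at-1 ✓; others ✗
  G3: none of the 2 fault types match ✗
  G4: none of the 2 fault types match ✗
  G5: none of the 2 fault types match ✗
  G6: none of the 2 fault types match ✗
  G7: none of the 2 fault types match ✗
  G8: none of the 2 fault types match ✗
  G9: none of the 2 fault types match ✗
Consistent faults: {G2 stuck-at-1} — 1 in all.

1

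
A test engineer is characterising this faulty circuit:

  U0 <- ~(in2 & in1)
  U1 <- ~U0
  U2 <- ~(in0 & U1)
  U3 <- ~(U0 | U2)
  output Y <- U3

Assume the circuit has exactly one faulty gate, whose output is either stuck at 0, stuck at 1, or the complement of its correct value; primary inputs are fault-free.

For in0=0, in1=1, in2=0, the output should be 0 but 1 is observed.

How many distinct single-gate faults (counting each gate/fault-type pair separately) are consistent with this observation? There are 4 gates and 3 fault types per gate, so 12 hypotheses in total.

2

Fault-free: U0=1, U1=0, U2=1, U3=0 → 0. Observed 1.
  U0 stuck-at-0: output 0 ✗
  U0 stuck-at-1: output 0 ✗
  U0 inverted output: output 0 ✗
  U1 stuck-at-0: output 0 ✗
  U1 stuck-at-1: output 0 ✗
  U1 inverted output: output 0 ✗
  U2 stuck-at-0: output 0 ✗
  U2 stuck-at-1: output 0 ✗
  U2 inverted output: output 0 ✗
  U3 stuck-at-0: output 0 ✗
  U3 stuck-at-1: output 1 ✓
  U3 inverted output: output 1 ✓
Consistent faults: {U3 stuck-at-1, U3 inverted output} — 2 in all.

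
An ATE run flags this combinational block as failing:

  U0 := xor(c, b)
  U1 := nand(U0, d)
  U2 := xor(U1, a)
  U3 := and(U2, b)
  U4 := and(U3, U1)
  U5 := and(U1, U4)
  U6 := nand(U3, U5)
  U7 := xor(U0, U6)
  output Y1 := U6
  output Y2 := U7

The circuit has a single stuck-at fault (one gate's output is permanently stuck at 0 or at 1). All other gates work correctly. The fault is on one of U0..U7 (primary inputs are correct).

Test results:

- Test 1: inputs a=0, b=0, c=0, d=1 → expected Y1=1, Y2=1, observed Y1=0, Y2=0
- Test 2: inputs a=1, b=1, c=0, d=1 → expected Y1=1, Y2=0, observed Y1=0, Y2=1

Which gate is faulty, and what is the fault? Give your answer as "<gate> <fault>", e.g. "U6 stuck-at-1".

Fault-free values for test 1 (a=0, b=0, c=0, d=1): U0=0, U1=1, U2=1, U3=0, U4=0, U5=0, U6=1, U7=1, giving Y1=1, Y2=1. Observed Y1=0, Y2=0.
Test 1: faults giving observed Y1=0, Y2=0 are {U3 stuck-at-1, U6 stuck-at-0}.
Test 2 (a=1, b=1, c=0, d=1): fault-free U0=1, U1=0, U2=1, U3=1, U4=0, U5=0, U6=1, U7=0 → Y1=1, Y2=0; observed Y1=0, Y2=1. Eliminates U3 stuck-at-1.
Only U6 stuck-at-0 is consistent with every test.

U6 stuck-at-0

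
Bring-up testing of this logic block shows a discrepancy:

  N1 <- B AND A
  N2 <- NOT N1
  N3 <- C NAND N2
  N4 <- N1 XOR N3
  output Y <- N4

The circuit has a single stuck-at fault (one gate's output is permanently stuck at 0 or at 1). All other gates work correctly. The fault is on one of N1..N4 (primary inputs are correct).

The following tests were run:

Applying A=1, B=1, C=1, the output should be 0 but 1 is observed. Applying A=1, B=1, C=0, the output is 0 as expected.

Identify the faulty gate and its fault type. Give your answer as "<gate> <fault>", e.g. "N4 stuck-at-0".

Fault-free values for test 1 (A=1, B=1, C=1): N1=1, N2=0, N3=1, N4=0, giving Y=0. Observed 1.
Test 1: faults giving observed 1 are {N2 stuck-at-1, N3 stuck-at-0, N4 stuck-at-1}.
Test 2 (A=1, B=1, C=0): fault-free N1=1, N2=0, N3=1, N4=0 → 0; observed 0. Eliminates N3 stuck-at-0, N4 stuck-at-1.
Only N2 stuck-at-1 is consistent with every test.

N2 stuck-at-1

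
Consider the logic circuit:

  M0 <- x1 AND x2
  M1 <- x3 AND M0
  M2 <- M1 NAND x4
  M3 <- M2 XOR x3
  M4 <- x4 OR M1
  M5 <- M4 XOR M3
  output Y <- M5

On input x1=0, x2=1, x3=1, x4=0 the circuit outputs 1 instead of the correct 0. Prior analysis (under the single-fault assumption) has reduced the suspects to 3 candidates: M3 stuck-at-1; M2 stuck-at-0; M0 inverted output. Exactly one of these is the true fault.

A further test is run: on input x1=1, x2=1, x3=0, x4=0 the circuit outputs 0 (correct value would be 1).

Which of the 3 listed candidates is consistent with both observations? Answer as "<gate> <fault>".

Evaluate each candidate on input x1=1, x2=1, x3=0, x4=0:
  M3 stuck-at-1: M0=1, M1=0, M2=1, M3=1 [stuck-at-1], M4=0, M5=1 → 1 — eliminated
  M2 stuck-at-0: M0=1, M1=0, M2=0 [stuck-at-0], M3=0, M4=0, M5=0 → 0 — matches
  M0 inverted output: M0=0 [inverted output], M1=0, M2=1, M3=1, M4=0, M5=1 → 1 — eliminated
Only M2 stuck-at-0 reproduces the observed 0.

M2 stuck-at-0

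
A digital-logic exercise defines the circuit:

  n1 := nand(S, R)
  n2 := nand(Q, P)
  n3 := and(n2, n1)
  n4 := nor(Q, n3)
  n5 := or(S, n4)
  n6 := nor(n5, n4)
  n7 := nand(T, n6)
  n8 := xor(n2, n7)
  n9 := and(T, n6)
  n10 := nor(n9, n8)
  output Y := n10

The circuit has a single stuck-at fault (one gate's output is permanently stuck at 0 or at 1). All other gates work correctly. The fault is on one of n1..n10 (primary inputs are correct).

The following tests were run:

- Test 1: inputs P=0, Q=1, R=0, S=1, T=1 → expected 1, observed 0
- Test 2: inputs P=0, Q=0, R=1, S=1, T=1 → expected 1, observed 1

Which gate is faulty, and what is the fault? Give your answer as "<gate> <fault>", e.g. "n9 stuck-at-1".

n5 stuck-at-0

Fault-free values for test 1 (P=0, Q=1, R=0, S=1, T=1): n1=1, n2=1, n3=1, n4=0, n5=1, n6=0, n7=1, n8=0, n9=0, n10=1, giving Y=1. Observed 0.
Test 1: faults giving observed 0 are {n2 stuck-at-0, n5 stuck-at-0, n6 stuck-at-1, n7 stuck-at-0, n8 stuck-at-1, n9 stuck-at-1, n10 stuck-at-0}.
Test 2 (P=0, Q=0, R=1, S=1, T=1): fault-free n1=0, n2=1, n3=0, n4=1, n5=1, n6=0, n7=1, n8=0, n9=0, n10=1 → 1; observed 1. Eliminates n2 stuck-at-0, n6 stuck-at-1, n7 stuck-at-0, n8 stuck-at-1, n9 stuck-at-1, n10 stuck-at-0.
Only n5 stuck-at-0 is consistent with every test.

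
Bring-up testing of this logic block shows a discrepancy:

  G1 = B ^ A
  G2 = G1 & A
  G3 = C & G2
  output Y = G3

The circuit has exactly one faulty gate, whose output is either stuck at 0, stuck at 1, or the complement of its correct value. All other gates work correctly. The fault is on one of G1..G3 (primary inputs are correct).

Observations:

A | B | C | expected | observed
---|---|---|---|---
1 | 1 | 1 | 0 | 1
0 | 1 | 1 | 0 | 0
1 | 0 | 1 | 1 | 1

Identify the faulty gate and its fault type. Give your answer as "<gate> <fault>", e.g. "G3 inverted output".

Fault-free values for test 1 (A=1, B=1, C=1): G1=0, G2=0, G3=0, giving Y=0. Observed 1.
Test 1: faults giving observed 1 are {G1 stuck-at-1, G1 inverted output, G2 stuck-at-1, G2 inverted output, G3 stuck-at-1, G3 inverted output}.
Test 2 (A=0, B=1, C=1): fault-free G1=1, G2=0, G3=0 → 0; observed 0. Eliminates G2 stuck-at-1, G2 inverted output, G3 stuck-at-1, G3 inverted output.
Test 3 (A=1, B=0, C=1): fault-free G1=1, G2=1, G3=1 → 1; observed 1. Eliminates G1 inverted output.
Only G1 stuck-at-1 is consistent with every test.

G1 stuck-at-1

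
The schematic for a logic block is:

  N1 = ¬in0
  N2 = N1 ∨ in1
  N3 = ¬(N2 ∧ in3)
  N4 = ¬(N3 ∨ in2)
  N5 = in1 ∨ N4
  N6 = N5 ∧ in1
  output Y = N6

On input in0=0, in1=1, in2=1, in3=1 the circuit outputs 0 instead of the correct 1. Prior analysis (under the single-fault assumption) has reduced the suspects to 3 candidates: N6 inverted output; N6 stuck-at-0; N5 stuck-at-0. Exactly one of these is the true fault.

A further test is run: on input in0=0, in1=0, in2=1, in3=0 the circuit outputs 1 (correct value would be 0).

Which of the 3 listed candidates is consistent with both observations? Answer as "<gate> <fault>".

Evaluate each candidate on input in0=0, in1=0, in2=1, in3=0:
  N6 inverted output: N1=1, N2=1, N3=1, N4=0, N5=0, N6=1 [inverted output] → 1 — matches
  N6 stuck-at-0: N1=1, N2=1, N3=1, N4=0, N5=0, N6=0 [stuck-at-0] → 0 — eliminated
  N5 stuck-at-0: N1=1, N2=1, N3=1, N4=0, N5=0 [stuck-at-0], N6=0 → 0 — eliminated
Only N6 inverted output reproduces the observed 1.

N6 inverted output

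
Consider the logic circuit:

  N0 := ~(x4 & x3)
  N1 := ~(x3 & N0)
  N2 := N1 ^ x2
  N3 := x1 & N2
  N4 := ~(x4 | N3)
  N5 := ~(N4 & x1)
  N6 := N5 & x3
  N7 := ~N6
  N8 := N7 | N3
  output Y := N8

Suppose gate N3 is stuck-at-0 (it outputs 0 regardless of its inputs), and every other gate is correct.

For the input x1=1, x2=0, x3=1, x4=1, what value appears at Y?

Propagate with N3 forced: N0=0, N1=1, N2=1, N3=0 [stuck-at-0], N4=0, N5=1, N6=1, N7=0, N8=0.
So Y = 0. (Without the fault it would be 1.)

0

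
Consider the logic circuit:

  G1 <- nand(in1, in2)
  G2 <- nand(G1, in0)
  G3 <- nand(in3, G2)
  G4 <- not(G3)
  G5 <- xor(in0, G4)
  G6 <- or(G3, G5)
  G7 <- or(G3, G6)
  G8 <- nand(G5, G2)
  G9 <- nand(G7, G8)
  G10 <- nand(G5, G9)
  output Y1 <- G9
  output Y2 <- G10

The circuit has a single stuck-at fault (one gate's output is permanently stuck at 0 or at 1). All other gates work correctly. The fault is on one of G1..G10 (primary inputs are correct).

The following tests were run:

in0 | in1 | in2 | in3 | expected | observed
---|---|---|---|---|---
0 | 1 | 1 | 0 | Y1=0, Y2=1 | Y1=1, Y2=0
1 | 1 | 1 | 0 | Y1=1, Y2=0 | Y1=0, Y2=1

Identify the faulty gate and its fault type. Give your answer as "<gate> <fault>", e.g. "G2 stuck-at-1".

Fault-free values for test 1 (in0=0, in1=1, in2=1, in3=0): G1=0, G2=1, G3=1, G4=0, G5=0, G6=1, G7=1, G8=1, G9=0, G10=1, giving Y1=0, Y2=1. Observed Y1=1, Y2=0.
Test 1: faults giving observed Y1=1, Y2=0 are {G3 stuck-at-0, G4 stuck-at-1, G5 stuck-at-1}.
Test 2 (in0=1, in1=1, in2=1, in3=0): fault-free G1=0, G2=1, G3=1, G4=0, G5=1, G6=1, G7=1, G8=0, G9=1, G10=0 → Y1=1, Y2=0; observed Y1=0, Y2=1. Eliminates G3 stuck-at-0, G5 stuck-at-1.
Only G4 stuck-at-1 is consistent with every test.

G4 stuck-at-1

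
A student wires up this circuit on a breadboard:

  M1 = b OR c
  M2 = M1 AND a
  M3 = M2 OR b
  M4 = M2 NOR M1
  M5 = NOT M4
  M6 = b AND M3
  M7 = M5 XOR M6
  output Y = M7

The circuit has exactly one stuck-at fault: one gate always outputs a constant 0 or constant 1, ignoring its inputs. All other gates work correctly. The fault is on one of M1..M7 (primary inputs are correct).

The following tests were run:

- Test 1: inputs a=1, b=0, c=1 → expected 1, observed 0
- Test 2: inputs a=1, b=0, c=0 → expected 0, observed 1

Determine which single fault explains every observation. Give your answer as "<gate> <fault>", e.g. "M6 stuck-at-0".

Fault-free values for test 1 (a=1, b=0, c=1): M1=1, M2=1, M3=1, M4=0, M5=1, M6=0, M7=1, giving Y=1. Observed 0.
Test 1: faults giving observed 0 are {M1 stuck-at-0, M4 stuck-at-1, M5 stuck-at-0, M6 stuck-at-1, M7 stuck-at-0}.
Test 2 (a=1, b=0, c=0): fault-free M1=0, M2=0, M3=0, M4=1, M5=0, M6=0, M7=0 → 0; observed 1. Eliminates M1 stuck-at-0, M4 stuck-at-1, M5 stuck-at-0, M7 stuck-at-0.
Only M6 stuck-at-1 is consistent with every test.

M6 stuck-at-1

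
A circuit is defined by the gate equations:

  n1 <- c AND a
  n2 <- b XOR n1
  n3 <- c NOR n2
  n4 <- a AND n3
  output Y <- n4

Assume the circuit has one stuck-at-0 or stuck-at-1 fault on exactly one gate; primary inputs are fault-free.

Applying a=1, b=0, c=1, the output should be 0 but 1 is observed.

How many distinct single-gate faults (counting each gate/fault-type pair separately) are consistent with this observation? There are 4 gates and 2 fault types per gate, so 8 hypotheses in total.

Fault-free: n1=1, n2=1, n3=0, n4=0 → 0. Observed 1.
  n1 stuck-at-0: output 0 ✗
  n1 stuck-at-1: output 0 ✗
  n2 stuck-at-0: output 0 ✗
  n2 stuck-at-1: output 0 ✗
  n3 stuck-at-0: output 0 ✗
  n3 stuck-at-1: output 1 ✓
  n4 stuck-at-0: output 0 ✗
  n4 stuck-at-1: output 1 ✓
Consistent faults: {n3 stuck-at-1, n4 stuck-at-1} — 2 in all.

2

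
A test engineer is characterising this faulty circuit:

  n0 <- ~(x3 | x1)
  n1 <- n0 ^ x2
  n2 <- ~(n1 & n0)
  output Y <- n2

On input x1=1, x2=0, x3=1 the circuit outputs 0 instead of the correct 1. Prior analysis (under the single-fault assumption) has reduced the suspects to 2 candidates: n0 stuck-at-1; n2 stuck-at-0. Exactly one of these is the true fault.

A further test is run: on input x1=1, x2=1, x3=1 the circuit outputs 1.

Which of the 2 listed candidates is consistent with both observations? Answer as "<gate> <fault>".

Evaluate each candidate on input x1=1, x2=1, x3=1:
  n0 stuck-at-1: n0=1 [stuck-at-1], n1=0, n2=1 → 1 — matches
  n2 stuck-at-0: n0=0, n1=1, n2=0 [stuck-at-0] → 0 — eliminated
Only n0 stuck-at-1 reproduces the observed 1.

n0 stuck-at-1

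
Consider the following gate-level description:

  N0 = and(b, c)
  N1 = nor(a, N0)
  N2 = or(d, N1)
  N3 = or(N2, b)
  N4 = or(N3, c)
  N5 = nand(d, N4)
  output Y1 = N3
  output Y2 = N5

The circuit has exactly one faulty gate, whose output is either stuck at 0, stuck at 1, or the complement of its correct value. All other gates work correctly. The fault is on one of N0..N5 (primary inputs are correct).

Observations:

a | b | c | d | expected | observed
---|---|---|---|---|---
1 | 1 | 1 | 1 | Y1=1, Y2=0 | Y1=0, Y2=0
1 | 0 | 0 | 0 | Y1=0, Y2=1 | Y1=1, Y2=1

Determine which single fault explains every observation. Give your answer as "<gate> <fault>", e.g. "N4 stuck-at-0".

N3 inverted output

Fault-free values for test 1 (a=1, b=1, c=1, d=1): N0=1, N1=0, N2=1, N3=1, N4=1, N5=0, giving Y1=1, Y2=0. Observed Y1=0, Y2=0.
Test 1: faults giving observed Y1=0, Y2=0 are {N3 stuck-at-0, N3 inverted output}.
Test 2 (a=1, b=0, c=0, d=0): fault-free N0=0, N1=0, N2=0, N3=0, N4=0, N5=1 → Y1=0, Y2=1; observed Y1=1, Y2=1. Eliminates N3 stuck-at-0.
Only N3 inverted output is consistent with every test.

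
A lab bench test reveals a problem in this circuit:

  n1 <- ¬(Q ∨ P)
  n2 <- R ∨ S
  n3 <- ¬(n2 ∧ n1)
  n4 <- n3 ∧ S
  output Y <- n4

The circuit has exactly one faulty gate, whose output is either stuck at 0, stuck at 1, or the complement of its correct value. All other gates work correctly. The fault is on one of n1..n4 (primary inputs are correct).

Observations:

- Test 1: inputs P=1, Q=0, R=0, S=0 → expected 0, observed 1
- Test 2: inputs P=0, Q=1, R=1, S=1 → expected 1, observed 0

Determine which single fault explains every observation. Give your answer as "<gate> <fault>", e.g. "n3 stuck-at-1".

n4 inverted output

Fault-free values for test 1 (P=1, Q=0, R=0, S=0): n1=0, n2=0, n3=1, n4=0, giving Y=0. Observed 1.
Test 1: faults giving observed 1 are {n4 stuck-at-1, n4 inverted output}.
Test 2 (P=0, Q=1, R=1, S=1): fault-free n1=0, n2=1, n3=1, n4=1 → 1; observed 0. Eliminates n4 stuck-at-1.
Only n4 inverted output is consistent with every test.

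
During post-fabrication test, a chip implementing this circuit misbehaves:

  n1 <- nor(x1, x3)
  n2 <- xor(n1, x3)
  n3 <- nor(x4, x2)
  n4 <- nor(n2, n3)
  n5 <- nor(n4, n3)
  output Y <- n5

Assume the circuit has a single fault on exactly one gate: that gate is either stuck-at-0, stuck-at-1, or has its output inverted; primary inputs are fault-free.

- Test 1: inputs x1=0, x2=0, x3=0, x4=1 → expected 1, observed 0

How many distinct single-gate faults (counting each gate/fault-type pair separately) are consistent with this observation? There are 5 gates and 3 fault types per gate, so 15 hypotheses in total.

Fault-free: n1=1, n2=1, n3=0, n4=0, n5=1 → 1. Observed 0.
  n1: stuck-at-0, inverted output ✓; others ✗
  n2: stuck-at-0, inverted output ✓; others ✗
  n3: stuck-at-1, inverted output ✓; others ✗
  n4: stuck-at-1, inverted output ✓; others ✗
  n5: stuck-at-0, inverted output ✓; others ✗
Consistent faults: {n1 stuck-at-0, n1 inverted output, n2 stuck-at-0, n2 inverted output, n3 stuck-at-1, n3 inverted output, n4 stuck-at-1, n4 inverted output, n5 stuck-at-0, n5 inverted output} — 10 in all.

10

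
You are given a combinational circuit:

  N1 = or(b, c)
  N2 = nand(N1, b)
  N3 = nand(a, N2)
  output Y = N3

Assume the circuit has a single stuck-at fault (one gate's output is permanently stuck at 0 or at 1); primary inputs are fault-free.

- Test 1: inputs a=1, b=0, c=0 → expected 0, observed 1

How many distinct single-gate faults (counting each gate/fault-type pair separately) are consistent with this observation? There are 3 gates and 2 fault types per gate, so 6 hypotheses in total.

Fault-free: N1=0, N2=1, N3=0 → 0. Observed 1.
  N1 stuck-at-0: output 0 ✗
  N1 stuck-at-1: output 0 ✗
  N2 stuck-at-0: output 1 ✓
  N2 stuck-at-1: output 0 ✗
  N3 stuck-at-0: output 0 ✗
  N3 stuck-at-1: output 1 ✓
Consistent faults: {N2 stuck-at-0, N3 stuck-at-1} — 2 in all.

2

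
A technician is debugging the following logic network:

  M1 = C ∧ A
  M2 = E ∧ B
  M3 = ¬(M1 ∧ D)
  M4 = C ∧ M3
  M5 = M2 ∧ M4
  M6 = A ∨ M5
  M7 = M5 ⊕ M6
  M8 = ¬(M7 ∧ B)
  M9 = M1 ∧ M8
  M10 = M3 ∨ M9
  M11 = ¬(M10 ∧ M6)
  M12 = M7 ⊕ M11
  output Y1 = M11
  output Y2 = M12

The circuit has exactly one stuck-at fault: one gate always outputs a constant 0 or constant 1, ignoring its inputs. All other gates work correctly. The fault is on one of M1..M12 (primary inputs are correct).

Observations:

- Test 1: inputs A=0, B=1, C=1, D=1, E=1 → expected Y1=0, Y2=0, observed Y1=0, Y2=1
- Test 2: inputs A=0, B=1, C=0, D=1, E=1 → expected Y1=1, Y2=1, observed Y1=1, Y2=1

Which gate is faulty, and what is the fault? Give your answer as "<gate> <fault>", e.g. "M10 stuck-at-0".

M12 stuck-at-1

Fault-free values for test 1 (A=0, B=1, C=1, D=1, E=1): M1=0, M2=1, M3=1, M4=1, M5=1, M6=1, M7=0, M8=1, M9=0, M10=1, M11=0, M12=0, giving Y1=0, Y2=0. Observed Y1=0, Y2=1.
Test 1: faults giving observed Y1=0, Y2=1 are {M7 stuck-at-1, M12 stuck-at-1}.
Test 2 (A=0, B=1, C=0, D=1, E=1): fault-free M1=0, M2=1, M3=1, M4=0, M5=0, M6=0, M7=0, M8=1, M9=0, M10=1, M11=1, M12=1 → Y1=1, Y2=1; observed Y1=1, Y2=1. Eliminates M7 stuck-at-1.
Only M12 stuck-at-1 is consistent with every test.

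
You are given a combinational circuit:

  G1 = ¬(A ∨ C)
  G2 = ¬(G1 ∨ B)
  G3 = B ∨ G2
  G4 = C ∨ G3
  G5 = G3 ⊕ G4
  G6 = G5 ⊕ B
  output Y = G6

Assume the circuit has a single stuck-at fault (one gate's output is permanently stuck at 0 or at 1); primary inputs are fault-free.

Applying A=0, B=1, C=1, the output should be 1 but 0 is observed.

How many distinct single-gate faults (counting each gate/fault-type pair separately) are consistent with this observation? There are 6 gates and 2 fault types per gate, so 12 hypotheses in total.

4

Fault-free: G1=0, G2=0, G3=1, G4=1, G5=0, G6=1 → 1. Observed 0.
  G1 stuck-at-0: output 1 ✗
  G1 stuck-at-1: output 1 ✗
  G2 stuck-at-0: output 1 ✗
  G2 stuck-at-1: output 1 ✗
  G3 stuck-at-0: output 0 ✓
  G3 stuck-at-1: output 1 ✗
  G4 stuck-at-0: output 0 ✓
  G4 stuck-at-1: output 1 ✗
  G5 stuck-at-0: output 1 ✗
  G5 stuck-at-1: output 0 ✓
  G6 stuck-at-0: output 0 ✓
  G6 stuck-at-1: output 1 ✗
Consistent faults: {G3 stuck-at-0, G4 stuck-at-0, G5 stuck-at-1, G6 stuck-at-0} — 4 in all.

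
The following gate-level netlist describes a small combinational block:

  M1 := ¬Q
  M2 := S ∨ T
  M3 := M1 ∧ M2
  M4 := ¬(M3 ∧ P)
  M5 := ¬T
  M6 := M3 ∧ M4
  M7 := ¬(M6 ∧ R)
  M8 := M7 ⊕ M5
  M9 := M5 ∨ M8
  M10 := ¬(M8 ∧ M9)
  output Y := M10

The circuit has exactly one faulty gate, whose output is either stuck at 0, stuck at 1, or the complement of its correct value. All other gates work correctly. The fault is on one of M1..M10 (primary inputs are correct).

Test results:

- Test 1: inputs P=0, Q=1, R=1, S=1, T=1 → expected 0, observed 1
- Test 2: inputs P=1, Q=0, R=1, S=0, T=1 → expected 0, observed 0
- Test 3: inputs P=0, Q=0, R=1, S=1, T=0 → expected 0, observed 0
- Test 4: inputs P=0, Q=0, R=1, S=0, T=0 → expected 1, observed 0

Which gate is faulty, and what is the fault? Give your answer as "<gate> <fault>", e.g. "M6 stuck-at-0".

Fault-free values for test 1 (P=0, Q=1, R=1, S=1, T=1): M1=0, M2=1, M3=0, M4=1, M5=0, M6=0, M7=1, M8=1, M9=1, M10=0, giving Y=0. Observed 1.
Test 1: faults giving observed 1 are {M1 stuck-at-1, M1 inverted output, M3 stuck-at-1, M3 inverted output, M5 stuck-at-1, M5 inverted output, M6 stuck-at-1, M6 inverted output, M7 stuck-at-0, M7 inverted output, M8 stuck-at-0, M8 inverted output, M9 stuck-at-0, M9 inverted output, M10 stuck-at-1, M10 inverted output}.
Test 2 (P=1, Q=0, R=1, S=0, T=1): fault-free M1=1, M2=1, M3=1, M4=0, M5=0, M6=0, M7=1, M8=1, M9=1, M10=0 → 0; observed 0. Eliminates M5 stuck-at-1, M5 inverted output, M6 stuck-at-1, M6 inverted output, M7 stuck-at-0, M7 inverted output, M8 stuck-at-0, M8 inverted output, M9 stuck-at-0, M9 inverted output, M10 stuck-at-1, M10 inverted output.
Test 3 (P=0, Q=0, R=1, S=1, T=0): fault-free M1=1, M2=1, M3=1, M4=1, M5=1, M6=1, M7=0, M8=1, M9=1, M10=0 → 0; observed 0. Eliminates M1 inverted output, M3 inverted output.
Test 4 (P=0, Q=0, R=1, S=0, T=0): fault-free M1=1, M2=0, M3=0, M4=1, M5=1, M6=0, M7=1, M8=0, M9=1, M10=1 → 1; observed 0. Eliminates M1 stuck-at-1.
Only M3 stuck-at-1 is consistent with every test.

M3 stuck-at-1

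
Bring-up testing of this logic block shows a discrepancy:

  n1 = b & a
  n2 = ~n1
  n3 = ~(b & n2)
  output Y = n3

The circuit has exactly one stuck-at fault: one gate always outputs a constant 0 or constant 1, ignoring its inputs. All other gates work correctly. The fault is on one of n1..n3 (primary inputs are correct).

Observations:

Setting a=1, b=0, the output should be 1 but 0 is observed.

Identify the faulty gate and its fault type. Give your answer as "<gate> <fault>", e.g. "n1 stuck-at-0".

Fault-free values for test 1 (a=1, b=0): n1=0, n2=1, n3=1, giving Y=1. Observed 0.
Test 1: faults giving observed 0 are {n3 stuck-at-0}.
Only n3 stuck-at-0 is consistent with every test.

n3 stuck-at-0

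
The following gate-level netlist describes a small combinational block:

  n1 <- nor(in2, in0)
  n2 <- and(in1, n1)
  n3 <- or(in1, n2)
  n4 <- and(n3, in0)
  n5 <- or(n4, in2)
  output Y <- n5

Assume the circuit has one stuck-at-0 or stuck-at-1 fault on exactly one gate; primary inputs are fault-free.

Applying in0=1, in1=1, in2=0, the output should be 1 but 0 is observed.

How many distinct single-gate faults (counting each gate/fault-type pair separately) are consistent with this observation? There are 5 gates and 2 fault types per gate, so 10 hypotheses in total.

Fault-free: n1=0, n2=0, n3=1, n4=1, n5=1 → 1. Observed 0.
  n1 stuck-at-0: output 1 ✗
  n1 stuck-at-1: output 1 ✗
  n2 stuck-at-0: output 1 ✗
  n2 stuck-at-1: output 1 ✗
  n3 stuck-at-0: output 0 ✓
  n3 stuck-at-1: output 1 ✗
  n4 stuck-at-0: output 0 ✓
  n4 stuck-at-1: output 1 ✗
  n5 stuck-at-0: output 0 ✓
  n5 stuck-at-1: output 1 ✗
Consistent faults: {n3 stuck-at-0, n4 stuck-at-0, n5 stuck-at-0} — 3 in all.

3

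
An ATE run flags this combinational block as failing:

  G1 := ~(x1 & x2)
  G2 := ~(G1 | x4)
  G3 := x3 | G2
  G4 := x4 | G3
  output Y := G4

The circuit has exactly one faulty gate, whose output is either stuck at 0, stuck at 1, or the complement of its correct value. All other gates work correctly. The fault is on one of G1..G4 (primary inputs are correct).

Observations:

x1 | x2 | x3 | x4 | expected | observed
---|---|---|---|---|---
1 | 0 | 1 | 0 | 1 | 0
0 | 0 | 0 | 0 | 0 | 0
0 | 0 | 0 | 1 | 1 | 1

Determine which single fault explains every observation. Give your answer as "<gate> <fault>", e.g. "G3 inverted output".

Fault-free values for test 1 (x1=1, x2=0, x3=1, x4=0): G1=1, G2=0, G3=1, G4=1, giving Y=1. Observed 0.
Test 1: faults giving observed 0 are {G3 stuck-at-0, G3 inverted output, G4 stuck-at-0, G4 inverted output}.
Test 2 (x1=0, x2=0, x3=0, x4=0): fault-free G1=1, G2=0, G3=0, G4=0 → 0; observed 0. Eliminates G3 inverted output, G4 inverted output.
Test 3 (x1=0, x2=0, x3=0, x4=1): fault-free G1=1, G2=0, G3=0, G4=1 → 1; observed 1. Eliminates G4 stuck-at-0.
Only G3 stuck-at-0 is consistent with every test.

G3 stuck-at-0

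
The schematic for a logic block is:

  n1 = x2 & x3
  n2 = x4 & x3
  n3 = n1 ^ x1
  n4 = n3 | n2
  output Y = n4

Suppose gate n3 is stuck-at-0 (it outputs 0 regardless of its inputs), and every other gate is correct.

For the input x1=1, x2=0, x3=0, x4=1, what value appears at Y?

Propagate with n3 forced: n1=0, n2=0, n3=0 [stuck-at-0], n4=0.
So Y = 0. (Without the fault it would be 1.)

0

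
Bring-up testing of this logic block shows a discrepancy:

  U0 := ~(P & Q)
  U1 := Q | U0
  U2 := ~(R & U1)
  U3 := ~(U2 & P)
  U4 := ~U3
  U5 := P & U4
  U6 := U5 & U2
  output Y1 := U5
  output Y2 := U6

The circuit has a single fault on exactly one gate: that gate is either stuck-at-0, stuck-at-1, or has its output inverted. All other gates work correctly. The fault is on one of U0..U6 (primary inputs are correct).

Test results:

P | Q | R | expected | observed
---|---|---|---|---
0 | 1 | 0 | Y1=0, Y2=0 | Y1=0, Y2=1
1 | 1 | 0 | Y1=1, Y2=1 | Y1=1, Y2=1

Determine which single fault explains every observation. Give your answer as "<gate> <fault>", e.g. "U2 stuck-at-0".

U6 stuck-at-1

Fault-free values for test 1 (P=0, Q=1, R=0): U0=1, U1=1, U2=1, U3=1, U4=0, U5=0, U6=0, giving Y1=0, Y2=0. Observed Y1=0, Y2=1.
Test 1: faults giving observed Y1=0, Y2=1 are {U6 stuck-at-1, U6 inverted output}.
Test 2 (P=1, Q=1, R=0): fault-free U0=0, U1=1, U2=1, U3=0, U4=1, U5=1, U6=1 → Y1=1, Y2=1; observed Y1=1, Y2=1. Eliminates U6 inverted output.
Only U6 stuck-at-1 is consistent with every test.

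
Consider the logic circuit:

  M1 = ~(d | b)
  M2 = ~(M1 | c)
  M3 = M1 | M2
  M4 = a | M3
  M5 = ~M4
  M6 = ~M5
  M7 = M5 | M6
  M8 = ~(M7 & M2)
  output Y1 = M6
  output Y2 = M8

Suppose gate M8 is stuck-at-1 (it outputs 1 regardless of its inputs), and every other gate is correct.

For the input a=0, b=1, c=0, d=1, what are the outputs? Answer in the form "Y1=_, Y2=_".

Propagate with M8 forced: M1=0, M2=1, M3=1, M4=1, M5=0, M6=1, M7=1, M8=1 [stuck-at-1].
So the outputs are Y1=1, Y2=1. (Without the fault they would be Y1=1, Y2=0.)

Y1=1, Y2=1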